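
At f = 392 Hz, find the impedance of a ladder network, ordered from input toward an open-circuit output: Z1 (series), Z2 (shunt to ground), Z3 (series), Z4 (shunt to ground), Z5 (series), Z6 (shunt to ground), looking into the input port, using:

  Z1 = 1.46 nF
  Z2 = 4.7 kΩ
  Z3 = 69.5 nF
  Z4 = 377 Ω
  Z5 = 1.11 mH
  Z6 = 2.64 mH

Step 1 — Angular frequency: ω = 2π·f = 2π·392 = 2463 rad/s.
Step 2 — Component impedances:
  Z1: Z = 1/(jωC) = -j/(ω·C) = 0 - j2.781e+05 Ω
  Z2: Z = R = 4700 Ω
  Z3: Z = 1/(jωC) = -j/(ω·C) = 0 - j5842 Ω
  Z4: Z = R = 377 Ω
  Z5: Z = jωL = j·2463·0.00111 = 0 + j2.734 Ω
  Z6: Z = jωL = j·2463·0.00264 = 0 + j6.502 Ω
Step 3 — Ladder network (open output): work backward from the far end, alternating series and parallel combinations. Z_in = 2850 - j2.804e+05 Ω = 2.804e+05∠-89.4° Ω.

Z = 2850 - j2.804e+05 Ω = 2.804e+05∠-89.4° Ω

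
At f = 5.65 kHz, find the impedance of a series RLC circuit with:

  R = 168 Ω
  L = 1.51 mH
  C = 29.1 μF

Step 1 — Angular frequency: ω = 2π·f = 2π·5650 = 3.55e+04 rad/s.
Step 2 — Component impedances:
  R: Z = R = 168 Ω
  L: Z = jωL = j·3.55e+04·0.00151 = 0 + j53.6 Ω
  C: Z = 1/(jωC) = -j/(ω·C) = 0 - j0.968 Ω
Step 3 — Series combination: Z_total = R + L + C = 168 + j52.64 Ω = 176.1∠17.4° Ω.

Z = 168 + j52.64 Ω = 176.1∠17.4° Ω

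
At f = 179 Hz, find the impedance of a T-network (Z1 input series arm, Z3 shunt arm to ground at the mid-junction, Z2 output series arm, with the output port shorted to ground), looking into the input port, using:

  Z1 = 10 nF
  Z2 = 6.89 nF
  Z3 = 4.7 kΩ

Step 1 — Angular frequency: ω = 2π·f = 2π·179 = 1125 rad/s.
Step 2 — Component impedances:
  Z1: Z = 1/(jωC) = -j/(ω·C) = 0 - j8.891e+04 Ω
  Z2: Z = 1/(jωC) = -j/(ω·C) = 0 - j1.29e+05 Ω
  Z3: Z = R = 4700 Ω
Step 3 — With the output port shorted to ground, the output series arm Z2 runs from the junction to ground; the shunt arm Z3 also runs from the junction to ground. They appear in parallel: Z3 || Z2 = 4694 - j171 Ω.
Step 4 — Series with input arm Z1: Z_in = Z1 + (Z3 || Z2) = 4694 - j8.908e+04 Ω = 8.921e+04∠-87.0° Ω.

Z = 4694 - j8.908e+04 Ω = 8.921e+04∠-87.0° Ω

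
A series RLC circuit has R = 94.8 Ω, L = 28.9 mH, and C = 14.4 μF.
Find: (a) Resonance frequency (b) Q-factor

Step 1 — Resonance condition Im(Z)=0 gives ω₀ = 1/√(LC).
Step 2 — ω₀ = 1/√(0.0289·1.44e-05) = 1550 rad/s.
Step 3 — f₀ = ω₀/(2π) = 246.7 Hz.
Step 4 — Series Q: Q = ω₀L/R = 1550·0.0289/94.8 = 0.4726.

(a) f₀ = 246.7 Hz  (b) Q = 0.4726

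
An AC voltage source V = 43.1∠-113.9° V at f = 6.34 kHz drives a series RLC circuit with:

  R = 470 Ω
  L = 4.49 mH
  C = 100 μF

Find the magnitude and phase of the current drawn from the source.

Step 1 — Angular frequency: ω = 2π·f = 2π·6340 = 3.984e+04 rad/s.
Step 2 — Component impedances:
  R: Z = R = 470 Ω
  L: Z = jωL = j·3.984e+04·0.00449 = 0 + j178.9 Ω
  C: Z = 1/(jωC) = -j/(ω·C) = 0 - j0.251 Ω
Step 3 — Series combination: Z_total = R + L + C = 470 + j178.6 Ω = 502.8∠20.8° Ω.
Step 4 — Source phasor: V = 43.1∠-113.9° V = -17.46 - j39.4 V.
Step 5 — Ohm's law: I = V / Z_total = (-17.46 - j39.4) / (470 + j178.6) = -0.0603 - j0.06092 A.
Step 6 — Convert to polar: |I| = 0.08572 A, ∠I = -134.7°.

I = 0.08572∠-134.7° A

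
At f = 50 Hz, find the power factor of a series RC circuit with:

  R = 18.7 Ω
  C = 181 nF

Step 1 — Angular frequency: ω = 2π·f = 2π·50 = 314.2 rad/s.
Step 2 — Component impedances:
  R: Z = R = 18.7 Ω
  C: Z = 1/(jωC) = -j/(ω·C) = 0 - j1.759e+04 Ω
Step 3 — Series combination: Z_total = R + C = 18.7 - j1.759e+04 Ω = 1.759e+04∠-89.9° Ω.
Step 4 — Power factor: PF = cos(φ) = Re(Z)/|Z| = 18.7/1.759e+04 = 0.001063.
Step 5 — Type: Im(Z) = -1.759e+04 ⇒ leading (phase φ = -89.9°).

PF = 0.001063 (leading, φ = -89.9°)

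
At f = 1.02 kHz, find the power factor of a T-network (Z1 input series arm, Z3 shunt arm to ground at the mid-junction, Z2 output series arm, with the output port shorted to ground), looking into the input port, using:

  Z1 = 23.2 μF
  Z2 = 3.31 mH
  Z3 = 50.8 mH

Step 1 — Angular frequency: ω = 2π·f = 2π·1020 = 6409 rad/s.
Step 2 — Component impedances:
  Z1: Z = 1/(jωC) = -j/(ω·C) = 0 - j6.726 Ω
  Z2: Z = jωL = j·6409·0.00331 = 0 + j21.21 Ω
  Z3: Z = jωL = j·6409·0.0508 = 0 + j325.6 Ω
Step 3 — With the output port shorted to ground, the output series arm Z2 runs from the junction to ground; the shunt arm Z3 also runs from the junction to ground. They appear in parallel: Z3 || Z2 = 0 + j19.92 Ω.
Step 4 — Series with input arm Z1: Z_in = Z1 + (Z3 || Z2) = 0 + j13.19 Ω = 13.19∠90.0° Ω.
Step 5 — Power factor: PF = cos(φ) = Re(Z)/|Z| = 0/13.19 = 0.
Step 6 — Type: Im(Z) = 13.19 ⇒ lagging (phase φ = 90.0°).

PF = 0 (lagging, φ = 90.0°)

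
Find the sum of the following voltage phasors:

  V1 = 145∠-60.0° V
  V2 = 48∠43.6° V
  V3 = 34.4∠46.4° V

Step 1 — Convert each phasor to rectangular form:
  V1 = 145·(cos(-60.0°) + j·sin(-60.0°)) = 72.5 - j125.6 V
  V2 = 48·(cos(43.6°) + j·sin(43.6°)) = 34.76 + j33.1 V
  V3 = 34.4·(cos(46.4°) + j·sin(46.4°)) = 23.72 + j24.91 V
Step 2 — Sum components: V_total = 131 - j67.56 V.
Step 3 — Convert to polar: |V_total| = 147.4 V, ∠V_total = -27.3°.

V_total = 147.4∠-27.3° V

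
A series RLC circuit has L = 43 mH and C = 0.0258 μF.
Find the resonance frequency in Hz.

Step 1 — Resonance condition Im(Z)=0 gives ω₀ = 1/√(LC).
Step 2 — ω₀ = 1/√(0.043·2.58e-08) = 3.002e+04 rad/s.
Step 3 — f₀ = ω₀/(2π) = 4778 Hz.

f₀ = 4778 Hz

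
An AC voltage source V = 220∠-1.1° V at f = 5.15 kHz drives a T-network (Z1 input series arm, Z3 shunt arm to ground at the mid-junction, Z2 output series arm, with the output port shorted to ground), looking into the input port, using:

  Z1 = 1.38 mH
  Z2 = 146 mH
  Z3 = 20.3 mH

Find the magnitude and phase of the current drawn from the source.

Step 1 — Angular frequency: ω = 2π·f = 2π·5150 = 3.236e+04 rad/s.
Step 2 — Component impedances:
  Z1: Z = jωL = j·3.236e+04·0.00138 = 0 + j44.65 Ω
  Z2: Z = jωL = j·3.236e+04·0.146 = 0 + j4724 Ω
  Z3: Z = jωL = j·3.236e+04·0.0203 = 0 + j656.9 Ω
Step 3 — With the output port shorted to ground, the output series arm Z2 runs from the junction to ground; the shunt arm Z3 also runs from the junction to ground. They appear in parallel: Z3 || Z2 = 0 + j576.7 Ω.
Step 4 — Series with input arm Z1: Z_in = Z1 + (Z3 || Z2) = 0 + j621.3 Ω = 621.3∠90.0° Ω.
Step 5 — Source phasor: V = 220∠-1.1° V = 220 - j4.223 V.
Step 6 — Ohm's law: I = V / Z_total = (220 - j4.223) / (0 + j621.3) = -0.006797 - j0.354 A.
Step 7 — Convert to polar: |I| = 0.3541 A, ∠I = -91.1°.

I = 0.3541∠-91.1° A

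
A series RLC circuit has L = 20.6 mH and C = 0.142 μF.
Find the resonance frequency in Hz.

Step 1 — Resonance condition Im(Z)=0 gives ω₀ = 1/√(LC).
Step 2 — ω₀ = 1/√(0.0206·1.42e-07) = 1.849e+04 rad/s.
Step 3 — f₀ = ω₀/(2π) = 2943 Hz.

f₀ = 2943 Hz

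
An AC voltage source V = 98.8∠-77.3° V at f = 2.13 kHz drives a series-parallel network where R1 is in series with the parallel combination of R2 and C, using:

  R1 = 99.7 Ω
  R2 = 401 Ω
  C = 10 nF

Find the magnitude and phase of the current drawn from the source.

Step 1 — Angular frequency: ω = 2π·f = 2π·2130 = 1.338e+04 rad/s.
Step 2 — Component impedances:
  R1: Z = R = 99.7 Ω
  R2: Z = R = 401 Ω
  C: Z = 1/(jωC) = -j/(ω·C) = 0 - j7472 Ω
Step 3 — Parallel branch: R2 || C = 1/(1/R2 + 1/C) = 399.8 - j21.46 Ω.
Step 4 — Series with R1: Z_total = R1 + (R2 || C) = 499.5 - j21.46 Ω = 500∠-2.5° Ω.
Step 5 — Source phasor: V = 98.8∠-77.3° V = 21.72 - j96.38 V.
Step 6 — Ohm's law: I = V / Z_total = (21.72 - j96.38) / (499.5 - j21.46) = 0.05167 - j0.1907 A.
Step 7 — Convert to polar: |I| = 0.1976 A, ∠I = -74.8°.

I = 0.1976∠-74.8° A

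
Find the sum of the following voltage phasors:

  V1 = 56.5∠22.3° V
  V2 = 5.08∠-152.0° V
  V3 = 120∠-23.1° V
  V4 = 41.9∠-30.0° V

Step 1 — Convert each phasor to rectangular form:
  V1 = 56.5·(cos(22.3°) + j·sin(22.3°)) = 52.27 + j21.44 V
  V2 = 5.08·(cos(-152.0°) + j·sin(-152.0°)) = -4.485 - j2.385 V
  V3 = 120·(cos(-23.1°) + j·sin(-23.1°)) = 110.4 - j47.08 V
  V4 = 41.9·(cos(-30.0°) + j·sin(-30.0°)) = 36.29 - j20.95 V
Step 2 — Sum components: V_total = 194.5 - j48.98 V.
Step 3 — Convert to polar: |V_total| = 200.5 V, ∠V_total = -14.1°.

V_total = 200.5∠-14.1° V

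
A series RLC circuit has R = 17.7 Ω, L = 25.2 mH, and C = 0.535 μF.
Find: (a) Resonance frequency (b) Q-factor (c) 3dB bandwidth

Step 1 — Resonance: ω₀ = 1/√(LC) = 1/√(0.0252·5.35e-07) = 8612 rad/s.
Step 2 — f₀ = ω₀/(2π) = 1371 Hz.
Step 3 — Series Q: Q = ω₀L/R = 8612·0.0252/17.7 = 12.26.
Step 4 — Bandwidth: Δω = ω₀/Q = 702.4 rad/s; BW = Δω/(2π) = 111.8 Hz.

(a) f₀ = 1371 Hz  (b) Q = 12.26  (c) BW = 111.8 Hz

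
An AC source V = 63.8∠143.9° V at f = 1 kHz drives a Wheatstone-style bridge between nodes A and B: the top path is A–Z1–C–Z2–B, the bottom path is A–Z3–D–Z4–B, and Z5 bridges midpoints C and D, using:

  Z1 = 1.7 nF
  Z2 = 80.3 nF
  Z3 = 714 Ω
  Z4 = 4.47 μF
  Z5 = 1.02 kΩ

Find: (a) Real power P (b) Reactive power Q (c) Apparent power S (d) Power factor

Step 1 — Angular frequency: ω = 2π·f = 2π·1000 = 6283 rad/s.
Step 2 — Component impedances:
  Z1: Z = 1/(jωC) = -j/(ω·C) = 0 - j9.362e+04 Ω
  Z2: Z = 1/(jωC) = -j/(ω·C) = 0 - j1982 Ω
  Z3: Z = R = 714 Ω
  Z4: Z = 1/(jωC) = -j/(ω·C) = 0 - j35.61 Ω
  Z5: Z = R = 1020 Ω
Step 3 — Bridge requires nodal analysis (the Z5 bridge couples midpoints C and D, so the two paths cannot be reduced to a simple series/parallel combination). Setting node B to ground and injecting 1 A at node A, the 3-node admittance system at A, C, D solves to V_A = Z_AB = 714 - j40.74 Ω = 715.2∠-3.3° Ω.
Step 4 — Source phasor: V = 63.8∠143.9° V = -51.55 + j37.59 V.
Step 5 — Current: I = V / Z = -0.07495 + j0.04837 A = 0.0892∠147.2° A.
Step 6 — Complex power: S = V·I* = 5.682 - j0.3242 VA.
Step 7 — Real power: P = Re(S) = 5.682 W.
Step 8 — Reactive power: Q = Im(S) = -0.3242 VAR.
Step 9 — Apparent power: |S| = 5.691 VA.
Step 10 — Power factor: PF = P/|S| = 0.9984 (leading).

(a) P = 5.682 W  (b) Q = -0.3242 VAR  (c) S = 5.691 VA  (d) PF = 0.9984 (leading)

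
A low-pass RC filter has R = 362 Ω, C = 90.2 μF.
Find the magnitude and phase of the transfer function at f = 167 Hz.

Step 1 — Angular frequency: ω = 2π·167 = 1049 rad/s.
Step 2 — Transfer function: H(jω) = 1/(1 + jωRC).
Step 3 — Denominator: 1 + jωRC = 1 + j·1049·362·9.02e-05 = 1 + j34.26.
Step 4 — H = 0.0008512 - j0.02916.
Step 5 — Magnitude: |H| = 0.02917 (-30.7 dB); phase: φ = -88.3°.

|H| = 0.02917 (-30.7 dB), φ = -88.3°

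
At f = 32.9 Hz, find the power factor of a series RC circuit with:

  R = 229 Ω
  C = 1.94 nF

Step 1 — Angular frequency: ω = 2π·f = 2π·32.9 = 206.7 rad/s.
Step 2 — Component impedances:
  R: Z = R = 229 Ω
  C: Z = 1/(jωC) = -j/(ω·C) = 0 - j2.494e+06 Ω
Step 3 — Series combination: Z_total = R + C = 229 - j2.494e+06 Ω = 2.494e+06∠-90.0° Ω.
Step 4 — Power factor: PF = cos(φ) = Re(Z)/|Z| = 229/2.4936e+06 = 9.184e-05.
Step 5 — Type: Im(Z) = -2.494e+06 ⇒ leading (phase φ = -90.0°).

PF = 9.184e-05 (leading, φ = -90.0°)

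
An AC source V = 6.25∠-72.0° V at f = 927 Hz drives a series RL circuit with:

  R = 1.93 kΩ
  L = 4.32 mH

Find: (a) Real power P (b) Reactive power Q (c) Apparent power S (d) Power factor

Step 1 — Angular frequency: ω = 2π·f = 2π·927 = 5825 rad/s.
Step 2 — Component impedances:
  R: Z = R = 1930 Ω
  L: Z = jωL = j·5825·0.00432 = 0 + j25.16 Ω
Step 3 — Series combination: Z_total = R + L = 1930 + j25.16 Ω = 1930∠0.7° Ω.
Step 4 — Source phasor: V = 6.25∠-72.0° V = 1.931 - j5.944 V.
Step 5 — Current: I = V / Z = 0.0009604 - j0.003092 A = 0.003238∠-72.7° A.
Step 6 — Complex power: S = V·I* = 0.02024 + j0.0002638 VA.
Step 7 — Real power: P = Re(S) = 0.02024 W.
Step 8 — Reactive power: Q = Im(S) = 0.0002638 VAR.
Step 9 — Apparent power: |S| = 0.02024 VA.
Step 10 — Power factor: PF = P/|S| = 0.9999 (lagging).

(a) P = 0.02024 W  (b) Q = 0.0002638 VAR  (c) S = 0.02024 VA  (d) PF = 0.9999 (lagging)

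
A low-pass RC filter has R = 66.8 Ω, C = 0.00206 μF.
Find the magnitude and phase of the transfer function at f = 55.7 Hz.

Step 1 — Angular frequency: ω = 2π·55.7 = 350 rad/s.
Step 2 — Transfer function: H(jω) = 1/(1 + jωRC).
Step 3 — Denominator: 1 + jωRC = 1 + j·350·66.8·2.06e-09 = 1 + j4.816e-05.
Step 4 — H = 1 - j4.816e-05.
Step 5 — Magnitude: |H| = 1 (-0.0 dB); phase: φ = -0.0°.

|H| = 1 (-0.0 dB), φ = -0.0°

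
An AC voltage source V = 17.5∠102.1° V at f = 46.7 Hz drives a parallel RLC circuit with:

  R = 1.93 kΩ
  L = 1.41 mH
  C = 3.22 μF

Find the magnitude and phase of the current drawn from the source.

Step 1 — Angular frequency: ω = 2π·f = 2π·46.7 = 293.4 rad/s.
Step 2 — Component impedances:
  R: Z = R = 1930 Ω
  L: Z = jωL = j·293.4·0.00141 = 0 + j0.4137 Ω
  C: Z = 1/(jωC) = -j/(ω·C) = 0 - j1058 Ω
Step 3 — Parallel combination: 1/Z_total = 1/R + 1/L + 1/C; Z_total = 8.876e-05 + j0.4139 Ω = 0.4139∠90.0° Ω.
Step 4 — Source phasor: V = 17.5∠102.1° V = -3.668 + j17.11 V.
Step 5 — Ohm's law: I = V / Z_total = (-3.668 + j17.11) / (8.876e-05 + j0.4139) = 41.34 + j8.872 A.
Step 6 — Convert to polar: |I| = 42.28 A, ∠I = 12.1°.

I = 42.28∠12.1° A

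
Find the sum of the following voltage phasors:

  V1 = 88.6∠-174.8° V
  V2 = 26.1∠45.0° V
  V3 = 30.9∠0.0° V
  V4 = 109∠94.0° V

Step 1 — Convert each phasor to rectangular form:
  V1 = 88.6·(cos(-174.8°) + j·sin(-174.8°)) = -88.24 - j8.03 V
  V2 = 26.1·(cos(45.0°) + j·sin(45.0°)) = 18.46 + j18.46 V
  V3 = 30.9·(cos(0.0°) + j·sin(0.0°)) = 30.9 V
  V4 = 109·(cos(94.0°) + j·sin(94.0°)) = -7.603 + j108.7 V
Step 2 — Sum components: V_total = -46.48 + j119.2 V.
Step 3 — Convert to polar: |V_total| = 127.9 V, ∠V_total = 111.3°.

V_total = 127.9∠111.3° V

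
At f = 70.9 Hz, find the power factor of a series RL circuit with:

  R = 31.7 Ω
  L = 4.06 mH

Step 1 — Angular frequency: ω = 2π·f = 2π·70.9 = 445.5 rad/s.
Step 2 — Component impedances:
  R: Z = R = 31.7 Ω
  L: Z = jωL = j·445.5·0.00406 = 0 + j1.809 Ω
Step 3 — Series combination: Z_total = R + L = 31.7 + j1.809 Ω = 31.75∠3.3° Ω.
Step 4 — Power factor: PF = cos(φ) = Re(Z)/|Z| = 31.7/31.75 = 0.9984.
Step 5 — Type: Im(Z) = 1.809 ⇒ lagging (phase φ = 3.3°).

PF = 0.9984 (lagging, φ = 3.3°)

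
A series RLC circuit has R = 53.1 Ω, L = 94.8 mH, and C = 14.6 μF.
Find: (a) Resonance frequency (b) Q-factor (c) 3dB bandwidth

Step 1 — Resonance: ω₀ = 1/√(LC) = 1/√(0.0948·1.46e-05) = 850 rad/s.
Step 2 — f₀ = ω₀/(2π) = 135.3 Hz.
Step 3 — Series Q: Q = ω₀L/R = 850·0.0948/53.1 = 1.518.
Step 4 — Bandwidth: Δω = ω₀/Q = 560.1 rad/s; BW = Δω/(2π) = 89.15 Hz.

(a) f₀ = 135.3 Hz  (b) Q = 1.518  (c) BW = 89.15 Hz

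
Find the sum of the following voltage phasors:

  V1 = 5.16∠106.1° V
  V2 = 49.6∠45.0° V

Step 1 — Convert each phasor to rectangular form:
  V1 = 5.16·(cos(106.1°) + j·sin(106.1°)) = -1.431 + j4.958 V
  V2 = 49.6·(cos(45.0°) + j·sin(45.0°)) = 35.07 + j35.07 V
Step 2 — Sum components: V_total = 33.64 + j40.03 V.
Step 3 — Convert to polar: |V_total| = 52.29 V, ∠V_total = 50.0°.

V_total = 52.29∠50.0° V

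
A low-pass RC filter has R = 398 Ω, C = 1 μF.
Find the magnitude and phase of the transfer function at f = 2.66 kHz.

Step 1 — Angular frequency: ω = 2π·2660 = 1.671e+04 rad/s.
Step 2 — Transfer function: H(jω) = 1/(1 + jωRC).
Step 3 — Denominator: 1 + jωRC = 1 + j·1.671e+04·398·1e-06 = 1 + j6.652.
Step 4 — H = 0.0221 - j0.147.
Step 5 — Magnitude: |H| = 0.1487 (-16.6 dB); phase: φ = -81.5°.

|H| = 0.1487 (-16.6 dB), φ = -81.5°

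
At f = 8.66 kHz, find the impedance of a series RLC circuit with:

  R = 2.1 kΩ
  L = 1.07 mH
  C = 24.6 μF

Step 1 — Angular frequency: ω = 2π·f = 2π·8660 = 5.441e+04 rad/s.
Step 2 — Component impedances:
  R: Z = R = 2100 Ω
  L: Z = jωL = j·5.441e+04·0.00107 = 0 + j58.22 Ω
  C: Z = 1/(jωC) = -j/(ω·C) = 0 - j0.7471 Ω
Step 3 — Series combination: Z_total = R + L + C = 2100 + j57.47 Ω = 2101∠1.6° Ω.

Z = 2100 + j57.47 Ω = 2101∠1.6° Ω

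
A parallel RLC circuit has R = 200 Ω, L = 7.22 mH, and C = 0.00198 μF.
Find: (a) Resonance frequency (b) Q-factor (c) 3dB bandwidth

Step 1 — Resonance: ω₀ = 1/√(LC) = 1/√(0.00722·1.98e-09) = 2.645e+05 rad/s.
Step 2 — f₀ = ω₀/(2π) = 4.209e+04 Hz.
Step 3 — Parallel Q: Q = R/(ω₀L) = 200/(2.645e+05·0.00722) = 0.1047.
Step 4 — Bandwidth: Δω = ω₀/Q = 2.525e+06 rad/s; BW = Δω/(2π) = 4.019e+05 Hz.

(a) f₀ = 4.209e+04 Hz  (b) Q = 0.1047  (c) BW = 4.019e+05 Hz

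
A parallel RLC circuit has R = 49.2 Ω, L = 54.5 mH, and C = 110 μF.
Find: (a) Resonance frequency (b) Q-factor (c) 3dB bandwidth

Step 1 — Resonance: ω₀ = 1/√(LC) = 1/√(0.0545·0.00011) = 408.4 rad/s.
Step 2 — f₀ = ω₀/(2π) = 65 Hz.
Step 3 — Parallel Q: Q = R/(ω₀L) = 49.2/(408.4·0.0545) = 2.21.
Step 4 — Bandwidth: Δω = ω₀/Q = 184.8 rad/s; BW = Δω/(2π) = 29.41 Hz.

(a) f₀ = 65 Hz  (b) Q = 2.21  (c) BW = 29.41 Hz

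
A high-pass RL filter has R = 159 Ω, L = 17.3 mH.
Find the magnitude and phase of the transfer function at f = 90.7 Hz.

Step 1 — Angular frequency: ω = 2π·90.7 = 569.9 rad/s.
Step 2 — Transfer function: H(jω) = jωL/(R + jωL).
Step 3 — Numerator jωL = j·9.859; denominator R + jωL = 159 + j9.859.
Step 4 — H = 0.00383 + j0.06177.
Step 5 — Magnitude: |H| = 0.06189 (-24.2 dB); phase: φ = 86.5°.

|H| = 0.06189 (-24.2 dB), φ = 86.5°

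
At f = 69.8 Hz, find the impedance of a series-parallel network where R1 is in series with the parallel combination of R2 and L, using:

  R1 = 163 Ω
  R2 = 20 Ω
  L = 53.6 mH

Step 1 — Angular frequency: ω = 2π·f = 2π·69.8 = 438.6 rad/s.
Step 2 — Component impedances:
  R1: Z = R = 163 Ω
  R2: Z = R = 20 Ω
  L: Z = jωL = j·438.6·0.0536 = 0 + j23.51 Ω
Step 3 — Parallel branch: R2 || L = 1/(1/R2 + 1/L) = 11.6 + j9.871 Ω.
Step 4 — Series with R1: Z_total = R1 + (R2 || L) = 174.6 + j9.871 Ω = 174.9∠3.2° Ω.

Z = 174.6 + j9.871 Ω = 174.9∠3.2° Ω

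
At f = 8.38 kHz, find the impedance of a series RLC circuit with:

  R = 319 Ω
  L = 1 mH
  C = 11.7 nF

Step 1 — Angular frequency: ω = 2π·f = 2π·8380 = 5.265e+04 rad/s.
Step 2 — Component impedances:
  R: Z = R = 319 Ω
  L: Z = jωL = j·5.265e+04·0.001 = 0 + j52.65 Ω
  C: Z = 1/(jωC) = -j/(ω·C) = 0 - j1623 Ω
Step 3 — Series combination: Z_total = R + L + C = 319 - j1571 Ω = 1603∠-78.5° Ω.

Z = 319 - j1571 Ω = 1603∠-78.5° Ω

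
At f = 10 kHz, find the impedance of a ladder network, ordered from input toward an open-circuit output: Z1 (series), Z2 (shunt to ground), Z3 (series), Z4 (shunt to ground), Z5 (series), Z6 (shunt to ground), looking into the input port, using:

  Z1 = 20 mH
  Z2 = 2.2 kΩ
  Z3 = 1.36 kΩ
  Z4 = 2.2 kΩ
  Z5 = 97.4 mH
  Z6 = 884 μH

Step 1 — Angular frequency: ω = 2π·f = 2π·1e+04 = 6.283e+04 rad/s.
Step 2 — Component impedances:
  Z1: Z = jωL = j·6.283e+04·0.02 = 0 + j1257 Ω
  Z2: Z = R = 2200 Ω
  Z3: Z = R = 1360 Ω
  Z4: Z = R = 2200 Ω
  Z5: Z = jωL = j·6.283e+04·0.0974 = 0 + j6120 Ω
  Z6: Z = jωL = j·6.283e+04·0.000884 = 0 + j55.54 Ω
Step 3 — Ladder network (open output): work backward from the far end, alternating series and parallel combinations. Z_in = 1336 + j1366 Ω = 1910∠45.6° Ω.

Z = 1336 + j1366 Ω = 1910∠45.6° Ω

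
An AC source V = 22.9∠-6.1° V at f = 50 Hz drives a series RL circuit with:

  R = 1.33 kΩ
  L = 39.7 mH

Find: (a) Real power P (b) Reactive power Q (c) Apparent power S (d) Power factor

Step 1 — Angular frequency: ω = 2π·f = 2π·50 = 314.2 rad/s.
Step 2 — Component impedances:
  R: Z = R = 1330 Ω
  L: Z = jωL = j·314.2·0.0397 = 0 + j12.47 Ω
Step 3 — Series combination: Z_total = R + L = 1330 + j12.47 Ω = 1330∠0.5° Ω.
Step 4 — Source phasor: V = 22.9∠-6.1° V = 22.77 - j2.433 V.
Step 5 — Current: I = V / Z = 0.0171 - j0.00199 A = 0.01722∠-6.6° A.
Step 6 — Complex power: S = V·I* = 0.3943 + j0.003697 VA.
Step 7 — Real power: P = Re(S) = 0.3943 W.
Step 8 — Reactive power: Q = Im(S) = 0.003697 VAR.
Step 9 — Apparent power: |S| = 0.3943 VA.
Step 10 — Power factor: PF = P/|S| = 1 (lagging).

(a) P = 0.3943 W  (b) Q = 0.003697 VAR  (c) S = 0.3943 VA  (d) PF = 1 (lagging)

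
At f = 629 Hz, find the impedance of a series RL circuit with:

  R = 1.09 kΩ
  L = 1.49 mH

Step 1 — Angular frequency: ω = 2π·f = 2π·629 = 3952 rad/s.
Step 2 — Component impedances:
  R: Z = R = 1090 Ω
  L: Z = jωL = j·3952·0.00149 = 0 + j5.889 Ω
Step 3 — Series combination: Z_total = R + L = 1090 + j5.889 Ω = 1090∠0.3° Ω.

Z = 1090 + j5.889 Ω = 1090∠0.3° Ω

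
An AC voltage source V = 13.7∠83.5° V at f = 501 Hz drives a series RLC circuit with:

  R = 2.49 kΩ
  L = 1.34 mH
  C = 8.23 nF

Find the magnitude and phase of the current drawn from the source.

Step 1 — Angular frequency: ω = 2π·f = 2π·501 = 3148 rad/s.
Step 2 — Component impedances:
  R: Z = R = 2490 Ω
  L: Z = jωL = j·3148·0.00134 = 0 + j4.218 Ω
  C: Z = 1/(jωC) = -j/(ω·C) = 0 - j3.86e+04 Ω
Step 3 — Series combination: Z_total = R + L + C = 2490 - j3.86e+04 Ω = 3.868e+04∠-86.3° Ω.
Step 4 — Source phasor: V = 13.7∠83.5° V = 1.551 + j13.61 V.
Step 5 — Ohm's law: I = V / Z_total = (1.551 + j13.61) / (2490 - j3.86e+04) = -0.0003486 + j6.268e-05 A.
Step 6 — Convert to polar: |I| = 0.0003542 A, ∠I = 169.8°.

I = 0.0003542∠169.8° A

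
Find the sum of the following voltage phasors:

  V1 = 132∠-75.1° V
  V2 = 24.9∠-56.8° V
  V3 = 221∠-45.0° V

Step 1 — Convert each phasor to rectangular form:
  V1 = 132·(cos(-75.1°) + j·sin(-75.1°)) = 33.94 - j127.6 V
  V2 = 24.9·(cos(-56.8°) + j·sin(-56.8°)) = 13.63 - j20.84 V
  V3 = 221·(cos(-45.0°) + j·sin(-45.0°)) = 156.3 - j156.3 V
Step 2 — Sum components: V_total = 203.8 - j304.7 V.
Step 3 — Convert to polar: |V_total| = 366.6 V, ∠V_total = -56.2°.

V_total = 366.6∠-56.2° V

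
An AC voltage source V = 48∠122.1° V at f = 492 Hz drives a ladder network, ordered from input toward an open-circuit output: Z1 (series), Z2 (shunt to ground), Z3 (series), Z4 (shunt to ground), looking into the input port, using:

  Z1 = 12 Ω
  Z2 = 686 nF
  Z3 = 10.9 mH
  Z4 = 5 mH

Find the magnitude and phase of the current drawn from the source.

Step 1 — Angular frequency: ω = 2π·f = 2π·492 = 3091 rad/s.
Step 2 — Component impedances:
  Z1: Z = R = 12 Ω
  Z2: Z = 1/(jωC) = -j/(ω·C) = 0 - j471.6 Ω
  Z3: Z = jωL = j·3091·0.0109 = 0 + j33.7 Ω
  Z4: Z = jωL = j·3091·0.005 = 0 + j15.46 Ω
Step 3 — Ladder network (open output): work backward from the far end, alternating series and parallel combinations. Z_in = 12 + j54.87 Ω = 56.17∠77.7° Ω.
Step 4 — Source phasor: V = 48∠122.1° V = -25.51 + j40.66 V.
Step 5 — Ohm's law: I = V / Z_total = (-25.51 + j40.66) / (12 + j54.87) = 0.6102 + j0.5983 A.
Step 6 — Convert to polar: |I| = 0.8546 A, ∠I = 44.4°.

I = 0.8546∠44.4° A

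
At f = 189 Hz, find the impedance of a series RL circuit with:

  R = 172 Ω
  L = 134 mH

Step 1 — Angular frequency: ω = 2π·f = 2π·189 = 1188 rad/s.
Step 2 — Component impedances:
  R: Z = R = 172 Ω
  L: Z = jωL = j·1188·0.134 = 0 + j159.1 Ω
Step 3 — Series combination: Z_total = R + L = 172 + j159.1 Ω = 234.3∠42.8° Ω.

Z = 172 + j159.1 Ω = 234.3∠42.8° Ω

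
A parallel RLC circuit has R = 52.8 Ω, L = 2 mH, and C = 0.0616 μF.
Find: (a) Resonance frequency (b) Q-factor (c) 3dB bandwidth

Step 1 — Resonance: ω₀ = 1/√(LC) = 1/√(0.002·6.16e-08) = 9.009e+04 rad/s.
Step 2 — f₀ = ω₀/(2π) = 1.434e+04 Hz.
Step 3 — Parallel Q: Q = R/(ω₀L) = 52.8/(9.009e+04·0.002) = 0.293.
Step 4 — Bandwidth: Δω = ω₀/Q = 3.075e+05 rad/s; BW = Δω/(2π) = 4.893e+04 Hz.

(a) f₀ = 1.434e+04 Hz  (b) Q = 0.293  (c) BW = 4.893e+04 Hz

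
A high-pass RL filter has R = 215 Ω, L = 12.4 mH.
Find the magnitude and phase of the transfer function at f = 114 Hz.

Step 1 — Angular frequency: ω = 2π·114 = 716.3 rad/s.
Step 2 — Transfer function: H(jω) = jωL/(R + jωL).
Step 3 — Numerator jωL = j·8.882; denominator R + jωL = 215 + j8.882.
Step 4 — H = 0.001704 + j0.04124.
Step 5 — Magnitude: |H| = 0.04128 (-27.7 dB); phase: φ = 87.6°.

|H| = 0.04128 (-27.7 dB), φ = 87.6°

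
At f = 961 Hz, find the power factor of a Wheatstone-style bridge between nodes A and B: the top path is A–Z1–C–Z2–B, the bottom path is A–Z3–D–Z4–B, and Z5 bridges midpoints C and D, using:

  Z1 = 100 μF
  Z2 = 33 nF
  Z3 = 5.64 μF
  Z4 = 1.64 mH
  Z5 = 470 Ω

Step 1 — Angular frequency: ω = 2π·f = 2π·961 = 6038 rad/s.
Step 2 — Component impedances:
  Z1: Z = 1/(jωC) = -j/(ω·C) = 0 - j1.656 Ω
  Z2: Z = 1/(jωC) = -j/(ω·C) = 0 - j5019 Ω
  Z3: Z = 1/(jωC) = -j/(ω·C) = 0 - j29.36 Ω
  Z4: Z = jωL = j·6038·0.00164 = 0 + j9.903 Ω
  Z5: Z = R = 470 Ω
Step 3 — Bridge requires nodal analysis (the Z5 bridge couples midpoints C and D, so the two paths cannot be reduced to a simple series/parallel combination). Setting node B to ground and injecting 1 A at node A, the 3-node admittance system at A, C, D solves to V_A = Z_AB = 1.812 - j19.27 Ω = 19.35∠-84.6° Ω.
Step 4 — Power factor: PF = cos(φ) = Re(Z)/|Z| = 1.8118/19.353 = 0.09362.
Step 5 — Type: Im(Z) = -19.27 ⇒ leading (phase φ = -84.6°).

PF = 0.09362 (leading, φ = -84.6°)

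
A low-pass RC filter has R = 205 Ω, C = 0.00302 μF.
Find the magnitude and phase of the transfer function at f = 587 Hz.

Step 1 — Angular frequency: ω = 2π·587 = 3688 rad/s.
Step 2 — Transfer function: H(jω) = 1/(1 + jωRC).
Step 3 — Denominator: 1 + jωRC = 1 + j·3688·205·3.02e-09 = 1 + j0.002283.
Step 4 — H = 1 - j0.002283.
Step 5 — Magnitude: |H| = 1 (-0.0 dB); phase: φ = -0.1°.

|H| = 1 (-0.0 dB), φ = -0.1°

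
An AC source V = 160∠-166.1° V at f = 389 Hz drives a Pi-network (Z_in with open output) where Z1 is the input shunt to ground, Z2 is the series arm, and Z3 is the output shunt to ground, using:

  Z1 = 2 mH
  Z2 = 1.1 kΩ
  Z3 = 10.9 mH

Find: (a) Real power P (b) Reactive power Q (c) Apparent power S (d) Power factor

Step 1 — Angular frequency: ω = 2π·f = 2π·389 = 2444 rad/s.
Step 2 — Component impedances:
  Z1: Z = jωL = j·2444·0.002 = 0 + j4.888 Ω
  Z2: Z = R = 1100 Ω
  Z3: Z = jωL = j·2444·0.0109 = 0 + j26.64 Ω
Step 3 — With open output, the series arm Z2 and the output shunt Z3 appear in series to ground: Z2 + Z3 = 1100 + j26.64 Ω.
Step 4 — Parallel with input shunt Z1: Z_in = Z1 || (Z2 + Z3) = 0.02171 + j4.888 Ω = 4.888∠89.7° Ω.
Step 5 — Source phasor: V = 160∠-166.1° V = -155.3 - j38.44 V.
Step 6 — Current: I = V / Z = -8.005 + j31.74 A = 32.73∠104.2° A.
Step 7 — Complex power: S = V·I* = 23.26 + j5238 VA.
Step 8 — Real power: P = Re(S) = 23.26 W.
Step 9 — Reactive power: Q = Im(S) = 5238 VAR.
Step 10 — Apparent power: |S| = 5238 VA.
Step 11 — Power factor: PF = P/|S| = 0.004441 (lagging).

(a) P = 23.26 W  (b) Q = 5238 VAR  (c) S = 5238 VA  (d) PF = 0.004441 (lagging)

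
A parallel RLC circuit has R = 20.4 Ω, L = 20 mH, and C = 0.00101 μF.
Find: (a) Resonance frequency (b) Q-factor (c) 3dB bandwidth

Step 1 — Resonance: ω₀ = 1/√(LC) = 1/√(0.02·1.01e-09) = 2.225e+05 rad/s.
Step 2 — f₀ = ω₀/(2π) = 3.541e+04 Hz.
Step 3 — Parallel Q: Q = R/(ω₀L) = 20.4/(2.225e+05·0.02) = 0.004584.
Step 4 — Bandwidth: Δω = ω₀/Q = 4.853e+07 rad/s; BW = Δω/(2π) = 7.724e+06 Hz.

(a) f₀ = 3.541e+04 Hz  (b) Q = 0.004584  (c) BW = 7.724e+06 Hz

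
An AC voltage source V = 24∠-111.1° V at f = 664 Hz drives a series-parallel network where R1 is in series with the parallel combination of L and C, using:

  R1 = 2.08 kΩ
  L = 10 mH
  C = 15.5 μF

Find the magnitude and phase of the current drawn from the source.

Step 1 — Angular frequency: ω = 2π·f = 2π·664 = 4172 rad/s.
Step 2 — Component impedances:
  R1: Z = R = 2080 Ω
  L: Z = jωL = j·4172·0.01 = 0 + j41.72 Ω
  C: Z = 1/(jωC) = -j/(ω·C) = 0 - j15.46 Ω
Step 3 — Parallel branch: L || C = 1/(1/L + 1/C) = 0 - j24.57 Ω.
Step 4 — Series with R1: Z_total = R1 + (L || C) = 2080 - j24.57 Ω = 2080∠-0.7° Ω.
Step 5 — Source phasor: V = 24∠-111.1° V = -8.64 - j22.39 V.
Step 6 — Ohm's law: I = V / Z_total = (-8.64 - j22.39) / (2080 - j24.57) = -0.004026 - j0.01081 A.
Step 7 — Convert to polar: |I| = 0.01154 A, ∠I = -110.4°.

I = 0.01154∠-110.4° A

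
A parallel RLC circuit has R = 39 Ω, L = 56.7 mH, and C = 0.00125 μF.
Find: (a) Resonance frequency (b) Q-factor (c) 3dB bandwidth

Step 1 — Resonance: ω₀ = 1/√(LC) = 1/√(0.0567·1.25e-09) = 1.188e+05 rad/s.
Step 2 — f₀ = ω₀/(2π) = 1.89e+04 Hz.
Step 3 — Parallel Q: Q = R/(ω₀L) = 39/(1.188e+05·0.0567) = 0.005791.
Step 4 — Bandwidth: Δω = ω₀/Q = 2.051e+07 rad/s; BW = Δω/(2π) = 3.265e+06 Hz.

(a) f₀ = 1.89e+04 Hz  (b) Q = 0.005791  (c) BW = 3.265e+06 Hz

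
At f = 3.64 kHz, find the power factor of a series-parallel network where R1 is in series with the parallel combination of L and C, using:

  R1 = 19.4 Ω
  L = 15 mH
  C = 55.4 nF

Step 1 — Angular frequency: ω = 2π·f = 2π·3640 = 2.287e+04 rad/s.
Step 2 — Component impedances:
  R1: Z = R = 19.4 Ω
  L: Z = jωL = j·2.287e+04·0.015 = 0 + j343.1 Ω
  C: Z = 1/(jωC) = -j/(ω·C) = 0 - j789.2 Ω
Step 3 — Parallel branch: L || C = 1/(1/L + 1/C) = 0 + j606.8 Ω.
Step 4 — Series with R1: Z_total = R1 + (L || C) = 19.4 + j606.8 Ω = 607.1∠88.2° Ω.
Step 5 — Power factor: PF = cos(φ) = Re(Z)/|Z| = 19.4/607.15 = 0.03195.
Step 6 — Type: Im(Z) = 606.8 ⇒ lagging (phase φ = 88.2°).

PF = 0.03195 (lagging, φ = 88.2°)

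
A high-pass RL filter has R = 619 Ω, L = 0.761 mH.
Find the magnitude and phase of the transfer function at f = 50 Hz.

Step 1 — Angular frequency: ω = 2π·50 = 314.2 rad/s.
Step 2 — Transfer function: H(jω) = jωL/(R + jωL).
Step 3 — Numerator jωL = j·0.2391; denominator R + jωL = 619 + j0.2391.
Step 4 — H = 1.492e-07 + j0.0003862.
Step 5 — Magnitude: |H| = 0.0003862 (-68.3 dB); phase: φ = 90.0°.

|H| = 0.0003862 (-68.3 dB), φ = 90.0°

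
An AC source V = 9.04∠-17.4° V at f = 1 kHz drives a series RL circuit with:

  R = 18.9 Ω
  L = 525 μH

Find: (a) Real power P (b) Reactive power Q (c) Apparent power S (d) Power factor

Step 1 — Angular frequency: ω = 2π·f = 2π·1000 = 6283 rad/s.
Step 2 — Component impedances:
  R: Z = R = 18.9 Ω
  L: Z = jωL = j·6283·0.000525 = 0 + j3.299 Ω
Step 3 — Series combination: Z_total = R + L = 18.9 + j3.299 Ω = 19.19∠9.9° Ω.
Step 4 — Source phasor: V = 9.04∠-17.4° V = 8.626 - j2.703 V.
Step 5 — Current: I = V / Z = 0.4187 - j0.2161 A = 0.4712∠-27.3° A.
Step 6 — Complex power: S = V·I* = 4.196 + j0.7324 VA.
Step 7 — Real power: P = Re(S) = 4.196 W.
Step 8 — Reactive power: Q = Im(S) = 0.7324 VAR.
Step 9 — Apparent power: |S| = 4.26 VA.
Step 10 — Power factor: PF = P/|S| = 0.9851 (lagging).

(a) P = 4.196 W  (b) Q = 0.7324 VAR  (c) S = 4.26 VA  (d) PF = 0.9851 (lagging)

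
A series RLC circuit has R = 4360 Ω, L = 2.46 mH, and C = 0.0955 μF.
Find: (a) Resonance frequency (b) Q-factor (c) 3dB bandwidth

Step 1 — Resonance: ω₀ = 1/√(LC) = 1/√(0.00246·9.55e-08) = 6.524e+04 rad/s.
Step 2 — f₀ = ω₀/(2π) = 1.038e+04 Hz.
Step 3 — Series Q: Q = ω₀L/R = 6.524e+04·0.00246/4360 = 0.03681.
Step 4 — Bandwidth: Δω = ω₀/Q = 1.772e+06 rad/s; BW = Δω/(2π) = 2.821e+05 Hz.

(a) f₀ = 1.038e+04 Hz  (b) Q = 0.03681  (c) BW = 2.821e+05 Hz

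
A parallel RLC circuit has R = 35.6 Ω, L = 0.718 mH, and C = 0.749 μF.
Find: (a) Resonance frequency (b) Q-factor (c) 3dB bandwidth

Step 1 — Resonance: ω₀ = 1/√(LC) = 1/√(0.000718·7.49e-07) = 4.312e+04 rad/s.
Step 2 — f₀ = ω₀/(2π) = 6863 Hz.
Step 3 — Parallel Q: Q = R/(ω₀L) = 35.6/(4.312e+04·0.000718) = 1.15.
Step 4 — Bandwidth: Δω = ω₀/Q = 3.75e+04 rad/s; BW = Δω/(2π) = 5969 Hz.

(a) f₀ = 6863 Hz  (b) Q = 1.15  (c) BW = 5969 Hz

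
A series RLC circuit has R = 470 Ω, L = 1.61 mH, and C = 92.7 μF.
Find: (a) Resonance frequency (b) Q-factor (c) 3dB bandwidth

Step 1 — Resonance: ω₀ = 1/√(LC) = 1/√(0.00161·9.27e-05) = 2588 rad/s.
Step 2 — f₀ = ω₀/(2π) = 412 Hz.
Step 3 — Series Q: Q = ω₀L/R = 2588·0.00161/470 = 0.008867.
Step 4 — Bandwidth: Δω = ω₀/Q = 2.919e+05 rad/s; BW = Δω/(2π) = 4.646e+04 Hz.

(a) f₀ = 412 Hz  (b) Q = 0.008867  (c) BW = 4.646e+04 Hz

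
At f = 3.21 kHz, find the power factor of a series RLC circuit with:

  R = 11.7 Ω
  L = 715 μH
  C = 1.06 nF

Step 1 — Angular frequency: ω = 2π·f = 2π·3210 = 2.017e+04 rad/s.
Step 2 — Component impedances:
  R: Z = R = 11.7 Ω
  L: Z = jωL = j·2.017e+04·0.000715 = 0 + j14.42 Ω
  C: Z = 1/(jωC) = -j/(ω·C) = 0 - j4.677e+04 Ω
Step 3 — Series combination: Z_total = R + L + C = 11.7 - j4.676e+04 Ω = 4.676e+04∠-90.0° Ω.
Step 4 — Power factor: PF = cos(φ) = Re(Z)/|Z| = 11.7/4.676e+04 = 0.0002502.
Step 5 — Type: Im(Z) = -4.676e+04 ⇒ leading (phase φ = -90.0°).

PF = 0.0002502 (leading, φ = -90.0°)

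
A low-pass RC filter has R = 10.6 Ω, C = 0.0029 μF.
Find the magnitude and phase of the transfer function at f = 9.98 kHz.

Step 1 — Angular frequency: ω = 2π·9980 = 6.271e+04 rad/s.
Step 2 — Transfer function: H(jω) = 1/(1 + jωRC).
Step 3 — Denominator: 1 + jωRC = 1 + j·6.271e+04·10.6·2.9e-09 = 1 + j0.001928.
Step 4 — H = 1 - j0.001928.
Step 5 — Magnitude: |H| = 1 (-0.0 dB); phase: φ = -0.1°.

|H| = 1 (-0.0 dB), φ = -0.1°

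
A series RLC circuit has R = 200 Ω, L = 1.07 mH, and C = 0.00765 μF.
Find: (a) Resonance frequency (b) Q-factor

Step 1 — Resonance condition Im(Z)=0 gives ω₀ = 1/√(LC).
Step 2 — ω₀ = 1/√(0.00107·7.65e-09) = 3.495e+05 rad/s.
Step 3 — f₀ = ω₀/(2π) = 5.563e+04 Hz.
Step 4 — Series Q: Q = ω₀L/R = 3.495e+05·0.00107/200 = 1.87.

(a) f₀ = 5.563e+04 Hz  (b) Q = 1.87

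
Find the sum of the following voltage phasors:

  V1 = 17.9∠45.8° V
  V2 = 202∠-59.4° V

Step 1 — Convert each phasor to rectangular form:
  V1 = 17.9·(cos(45.8°) + j·sin(45.8°)) = 12.48 + j12.83 V
  V2 = 202·(cos(-59.4°) + j·sin(-59.4°)) = 102.8 - j173.9 V
Step 2 — Sum components: V_total = 115.3 - j161 V.
Step 3 — Convert to polar: |V_total| = 198.1 V, ∠V_total = -54.4°.

V_total = 198.1∠-54.4° V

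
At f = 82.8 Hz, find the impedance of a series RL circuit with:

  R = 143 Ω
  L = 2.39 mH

Step 1 — Angular frequency: ω = 2π·f = 2π·82.8 = 520.2 rad/s.
Step 2 — Component impedances:
  R: Z = R = 143 Ω
  L: Z = jωL = j·520.2·0.00239 = 0 + j1.243 Ω
Step 3 — Series combination: Z_total = R + L = 143 + j1.243 Ω = 143∠0.5° Ω.

Z = 143 + j1.243 Ω = 143∠0.5° Ω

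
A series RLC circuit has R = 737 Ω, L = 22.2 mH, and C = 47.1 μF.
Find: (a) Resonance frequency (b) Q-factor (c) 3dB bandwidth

Step 1 — Resonance condition Im(Z)=0 gives ω₀ = 1/√(LC).
Step 2 — ω₀ = 1/√(0.0222·4.71e-05) = 977.9 rad/s.
Step 3 — f₀ = ω₀/(2π) = 155.6 Hz.
Step 4 — Series Q: Q = ω₀L/R = 977.9·0.0222/737 = 0.02946.
Step 5 — 3dB bandwidth: Δω = ω₀/Q = 3.32e+04 rad/s; BW = Δω/(2π) = 5284 Hz.

(a) f₀ = 155.6 Hz  (b) Q = 0.02946  (c) BW = 5284 Hz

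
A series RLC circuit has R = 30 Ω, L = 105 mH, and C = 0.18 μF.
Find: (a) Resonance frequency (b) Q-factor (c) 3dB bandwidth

Step 1 — Resonance condition Im(Z)=0 gives ω₀ = 1/√(LC).
Step 2 — ω₀ = 1/√(0.105·1.8e-07) = 7274 rad/s.
Step 3 — f₀ = ω₀/(2π) = 1158 Hz.
Step 4 — Series Q: Q = ω₀L/R = 7274·0.105/30 = 25.46.
Step 5 — 3dB bandwidth: Δω = ω₀/Q = 285.7 rad/s; BW = Δω/(2π) = 45.47 Hz.

(a) f₀ = 1158 Hz  (b) Q = 25.46  (c) BW = 45.47 Hz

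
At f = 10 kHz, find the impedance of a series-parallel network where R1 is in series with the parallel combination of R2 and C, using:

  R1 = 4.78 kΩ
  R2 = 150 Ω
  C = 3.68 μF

Step 1 — Angular frequency: ω = 2π·f = 2π·1e+04 = 6.283e+04 rad/s.
Step 2 — Component impedances:
  R1: Z = R = 4780 Ω
  R2: Z = R = 150 Ω
  C: Z = 1/(jωC) = -j/(ω·C) = 0 - j4.325 Ω
Step 3 — Parallel branch: R2 || C = 1/(1/R2 + 1/C) = 0.1246 - j4.321 Ω.
Step 4 — Series with R1: Z_total = R1 + (R2 || C) = 4780 - j4.321 Ω = 4780∠-0.1° Ω.

Z = 4780 - j4.321 Ω = 4780∠-0.1° Ω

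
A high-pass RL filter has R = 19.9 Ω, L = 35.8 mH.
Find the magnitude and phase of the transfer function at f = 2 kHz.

Step 1 — Angular frequency: ω = 2π·2000 = 1.257e+04 rad/s.
Step 2 — Transfer function: H(jω) = jωL/(R + jωL).
Step 3 — Numerator jωL = j·449.9; denominator R + jωL = 19.9 + j449.9.
Step 4 — H = 0.998 + j0.04415.
Step 5 — Magnitude: |H| = 0.999 (-0.0 dB); phase: φ = 2.5°.

|H| = 0.999 (-0.0 dB), φ = 2.5°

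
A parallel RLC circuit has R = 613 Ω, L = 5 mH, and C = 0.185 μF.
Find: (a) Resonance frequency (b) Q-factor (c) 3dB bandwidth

Step 1 — Resonance: ω₀ = 1/√(LC) = 1/√(0.005·1.85e-07) = 3.288e+04 rad/s.
Step 2 — f₀ = ω₀/(2π) = 5233 Hz.
Step 3 — Parallel Q: Q = R/(ω₀L) = 613/(3.288e+04·0.005) = 3.729.
Step 4 — Bandwidth: Δω = ω₀/Q = 8818 rad/s; BW = Δω/(2π) = 1403 Hz.

(a) f₀ = 5233 Hz  (b) Q = 3.729  (c) BW = 1403 Hz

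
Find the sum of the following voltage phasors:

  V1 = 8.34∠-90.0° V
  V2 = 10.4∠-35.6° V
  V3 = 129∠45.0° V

Step 1 — Convert each phasor to rectangular form:
  V1 = 8.34·(cos(-90.0°) + j·sin(-90.0°)) = 0 - j8.34 V
  V2 = 10.4·(cos(-35.6°) + j·sin(-35.6°)) = 8.456 - j6.054 V
  V3 = 129·(cos(45.0°) + j·sin(45.0°)) = 91.22 + j91.22 V
Step 2 — Sum components: V_total = 99.67 + j76.82 V.
Step 3 — Convert to polar: |V_total| = 125.8 V, ∠V_total = 37.6°.

V_total = 125.8∠37.6° V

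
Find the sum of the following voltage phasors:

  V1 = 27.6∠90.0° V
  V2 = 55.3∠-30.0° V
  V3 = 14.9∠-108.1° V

Step 1 — Convert each phasor to rectangular form:
  V1 = 27.6·(cos(90.0°) + j·sin(90.0°)) = 0 + j27.6 V
  V2 = 55.3·(cos(-30.0°) + j·sin(-30.0°)) = 47.89 - j27.65 V
  V3 = 14.9·(cos(-108.1°) + j·sin(-108.1°)) = -4.629 - j14.16 V
Step 2 — Sum components: V_total = 43.26 - j14.21 V.
Step 3 — Convert to polar: |V_total| = 45.54 V, ∠V_total = -18.2°.

V_total = 45.54∠-18.2° V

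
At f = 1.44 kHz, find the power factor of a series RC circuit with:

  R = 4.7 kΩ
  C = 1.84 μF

Step 1 — Angular frequency: ω = 2π·f = 2π·1440 = 9048 rad/s.
Step 2 — Component impedances:
  R: Z = R = 4700 Ω
  C: Z = 1/(jωC) = -j/(ω·C) = 0 - j60.07 Ω
Step 3 — Series combination: Z_total = R + C = 4700 - j60.07 Ω = 4700∠-0.7° Ω.
Step 4 — Power factor: PF = cos(φ) = Re(Z)/|Z| = 4700/4700.4 = 0.9999.
Step 5 — Type: Im(Z) = -60.07 ⇒ leading (phase φ = -0.7°).

PF = 0.9999 (leading, φ = -0.7°)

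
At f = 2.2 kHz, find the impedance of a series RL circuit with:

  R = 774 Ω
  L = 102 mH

Step 1 — Angular frequency: ω = 2π·f = 2π·2200 = 1.382e+04 rad/s.
Step 2 — Component impedances:
  R: Z = R = 774 Ω
  L: Z = jωL = j·1.382e+04·0.102 = 0 + j1410 Ω
Step 3 — Series combination: Z_total = R + L = 774 + j1410 Ω = 1608∠61.2° Ω.

Z = 774 + j1410 Ω = 1608∠61.2° Ω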